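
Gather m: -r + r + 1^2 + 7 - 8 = 0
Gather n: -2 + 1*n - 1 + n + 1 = 2*n - 2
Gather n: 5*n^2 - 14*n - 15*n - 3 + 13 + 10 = 5*n^2 - 29*n + 20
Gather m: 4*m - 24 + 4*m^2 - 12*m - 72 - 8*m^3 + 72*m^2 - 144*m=-8*m^3 + 76*m^2 - 152*m - 96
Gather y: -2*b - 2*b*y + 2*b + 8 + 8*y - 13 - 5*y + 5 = y*(3 - 2*b)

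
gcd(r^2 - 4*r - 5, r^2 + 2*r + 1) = r + 1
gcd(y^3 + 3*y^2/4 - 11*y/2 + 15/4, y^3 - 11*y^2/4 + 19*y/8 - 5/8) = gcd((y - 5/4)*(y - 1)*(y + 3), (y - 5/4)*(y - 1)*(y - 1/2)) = y^2 - 9*y/4 + 5/4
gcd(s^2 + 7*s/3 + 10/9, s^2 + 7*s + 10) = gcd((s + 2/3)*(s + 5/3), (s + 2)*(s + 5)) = 1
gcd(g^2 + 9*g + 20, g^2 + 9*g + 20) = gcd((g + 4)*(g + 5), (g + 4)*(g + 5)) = g^2 + 9*g + 20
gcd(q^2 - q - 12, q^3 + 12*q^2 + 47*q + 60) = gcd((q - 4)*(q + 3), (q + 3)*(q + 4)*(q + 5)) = q + 3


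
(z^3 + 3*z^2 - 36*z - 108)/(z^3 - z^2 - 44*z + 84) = (z^2 + 9*z + 18)/(z^2 + 5*z - 14)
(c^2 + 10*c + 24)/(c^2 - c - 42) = (c + 4)/(c - 7)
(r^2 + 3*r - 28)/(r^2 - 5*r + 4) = (r + 7)/(r - 1)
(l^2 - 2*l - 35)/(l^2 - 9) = (l^2 - 2*l - 35)/(l^2 - 9)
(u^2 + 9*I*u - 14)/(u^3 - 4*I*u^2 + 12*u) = (u + 7*I)/(u*(u - 6*I))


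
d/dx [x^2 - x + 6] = 2*x - 1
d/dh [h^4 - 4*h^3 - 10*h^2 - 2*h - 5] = 4*h^3 - 12*h^2 - 20*h - 2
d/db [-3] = 0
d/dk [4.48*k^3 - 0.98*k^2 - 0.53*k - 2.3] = 13.44*k^2 - 1.96*k - 0.53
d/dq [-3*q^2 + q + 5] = 1 - 6*q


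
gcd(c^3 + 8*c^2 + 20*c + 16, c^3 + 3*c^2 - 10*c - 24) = c^2 + 6*c + 8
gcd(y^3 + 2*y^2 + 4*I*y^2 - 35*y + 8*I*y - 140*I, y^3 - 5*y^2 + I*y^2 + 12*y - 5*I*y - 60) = y^2 + y*(-5 + 4*I) - 20*I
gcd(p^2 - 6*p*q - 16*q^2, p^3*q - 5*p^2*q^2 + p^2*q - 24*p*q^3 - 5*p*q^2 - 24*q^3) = p - 8*q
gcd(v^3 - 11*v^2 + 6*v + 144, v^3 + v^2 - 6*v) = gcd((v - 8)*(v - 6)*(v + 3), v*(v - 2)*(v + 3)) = v + 3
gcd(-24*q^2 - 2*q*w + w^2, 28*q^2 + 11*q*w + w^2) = 4*q + w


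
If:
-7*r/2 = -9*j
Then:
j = 7*r/18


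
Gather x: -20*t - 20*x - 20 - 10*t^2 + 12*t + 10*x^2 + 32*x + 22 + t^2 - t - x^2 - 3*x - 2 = -9*t^2 - 9*t + 9*x^2 + 9*x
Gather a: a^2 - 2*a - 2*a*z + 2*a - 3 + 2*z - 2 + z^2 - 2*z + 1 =a^2 - 2*a*z + z^2 - 4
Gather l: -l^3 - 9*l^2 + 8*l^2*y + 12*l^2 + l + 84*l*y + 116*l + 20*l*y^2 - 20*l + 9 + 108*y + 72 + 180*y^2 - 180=-l^3 + l^2*(8*y + 3) + l*(20*y^2 + 84*y + 97) + 180*y^2 + 108*y - 99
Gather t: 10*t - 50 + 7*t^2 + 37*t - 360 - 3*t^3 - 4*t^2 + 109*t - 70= -3*t^3 + 3*t^2 + 156*t - 480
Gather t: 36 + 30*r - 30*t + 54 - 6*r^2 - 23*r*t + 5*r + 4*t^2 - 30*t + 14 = -6*r^2 + 35*r + 4*t^2 + t*(-23*r - 60) + 104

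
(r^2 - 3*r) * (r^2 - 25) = r^4 - 3*r^3 - 25*r^2 + 75*r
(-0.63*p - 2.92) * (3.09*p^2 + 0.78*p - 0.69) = -1.9467*p^3 - 9.5142*p^2 - 1.8429*p + 2.0148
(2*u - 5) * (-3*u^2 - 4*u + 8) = -6*u^3 + 7*u^2 + 36*u - 40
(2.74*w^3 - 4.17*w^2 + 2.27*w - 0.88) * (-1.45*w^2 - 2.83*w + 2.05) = -3.973*w^5 - 1.7077*w^4 + 14.1266*w^3 - 13.6966*w^2 + 7.1439*w - 1.804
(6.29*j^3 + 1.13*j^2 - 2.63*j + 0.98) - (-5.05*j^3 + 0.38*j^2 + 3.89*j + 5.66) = 11.34*j^3 + 0.75*j^2 - 6.52*j - 4.68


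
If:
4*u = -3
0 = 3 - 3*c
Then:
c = 1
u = -3/4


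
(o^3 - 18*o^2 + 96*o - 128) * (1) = o^3 - 18*o^2 + 96*o - 128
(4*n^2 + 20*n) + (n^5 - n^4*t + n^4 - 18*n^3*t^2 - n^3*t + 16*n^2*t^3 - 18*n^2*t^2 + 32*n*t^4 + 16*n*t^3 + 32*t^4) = n^5 - n^4*t + n^4 - 18*n^3*t^2 - n^3*t + 16*n^2*t^3 - 18*n^2*t^2 + 4*n^2 + 32*n*t^4 + 16*n*t^3 + 20*n + 32*t^4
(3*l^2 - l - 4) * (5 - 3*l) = -9*l^3 + 18*l^2 + 7*l - 20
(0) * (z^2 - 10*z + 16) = 0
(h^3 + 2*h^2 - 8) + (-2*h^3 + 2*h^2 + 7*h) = -h^3 + 4*h^2 + 7*h - 8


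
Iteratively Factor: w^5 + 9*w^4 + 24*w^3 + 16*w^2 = (w + 1)*(w^4 + 8*w^3 + 16*w^2) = (w + 1)*(w + 4)*(w^3 + 4*w^2) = w*(w + 1)*(w + 4)*(w^2 + 4*w) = w*(w + 1)*(w + 4)^2*(w)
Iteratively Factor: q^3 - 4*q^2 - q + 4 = (q - 4)*(q^2 - 1) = (q - 4)*(q - 1)*(q + 1)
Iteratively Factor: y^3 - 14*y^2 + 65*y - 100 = (y - 4)*(y^2 - 10*y + 25) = (y - 5)*(y - 4)*(y - 5)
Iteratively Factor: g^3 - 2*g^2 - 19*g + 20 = (g + 4)*(g^2 - 6*g + 5) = (g - 5)*(g + 4)*(g - 1)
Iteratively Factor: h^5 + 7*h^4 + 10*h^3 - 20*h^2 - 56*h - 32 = (h + 2)*(h^4 + 5*h^3 - 20*h - 16) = (h - 2)*(h + 2)*(h^3 + 7*h^2 + 14*h + 8) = (h - 2)*(h + 2)^2*(h^2 + 5*h + 4) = (h - 2)*(h + 2)^2*(h + 4)*(h + 1)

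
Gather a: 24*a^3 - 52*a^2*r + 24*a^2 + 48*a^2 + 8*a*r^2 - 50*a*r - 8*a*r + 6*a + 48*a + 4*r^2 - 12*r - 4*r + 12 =24*a^3 + a^2*(72 - 52*r) + a*(8*r^2 - 58*r + 54) + 4*r^2 - 16*r + 12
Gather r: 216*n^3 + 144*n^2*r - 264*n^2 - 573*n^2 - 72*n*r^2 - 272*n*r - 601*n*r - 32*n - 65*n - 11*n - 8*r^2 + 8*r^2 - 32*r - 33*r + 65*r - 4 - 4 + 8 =216*n^3 - 837*n^2 - 72*n*r^2 - 108*n + r*(144*n^2 - 873*n)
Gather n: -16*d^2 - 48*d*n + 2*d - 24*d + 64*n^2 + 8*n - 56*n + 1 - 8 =-16*d^2 - 22*d + 64*n^2 + n*(-48*d - 48) - 7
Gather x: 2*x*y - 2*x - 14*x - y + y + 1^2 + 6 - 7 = x*(2*y - 16)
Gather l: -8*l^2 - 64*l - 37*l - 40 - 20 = -8*l^2 - 101*l - 60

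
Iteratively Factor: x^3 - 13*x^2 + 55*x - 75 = (x - 3)*(x^2 - 10*x + 25) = (x - 5)*(x - 3)*(x - 5)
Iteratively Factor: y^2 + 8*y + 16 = (y + 4)*(y + 4)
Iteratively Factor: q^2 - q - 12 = (q - 4)*(q + 3)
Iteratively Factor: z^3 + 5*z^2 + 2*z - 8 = (z + 4)*(z^2 + z - 2) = (z + 2)*(z + 4)*(z - 1)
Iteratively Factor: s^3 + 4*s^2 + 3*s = (s)*(s^2 + 4*s + 3) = s*(s + 1)*(s + 3)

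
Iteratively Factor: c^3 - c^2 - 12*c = (c - 4)*(c^2 + 3*c) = c*(c - 4)*(c + 3)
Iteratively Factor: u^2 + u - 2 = (u - 1)*(u + 2)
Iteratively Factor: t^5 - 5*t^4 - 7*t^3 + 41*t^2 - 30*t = (t + 3)*(t^4 - 8*t^3 + 17*t^2 - 10*t) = (t - 2)*(t + 3)*(t^3 - 6*t^2 + 5*t) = (t - 2)*(t - 1)*(t + 3)*(t^2 - 5*t) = (t - 5)*(t - 2)*(t - 1)*(t + 3)*(t)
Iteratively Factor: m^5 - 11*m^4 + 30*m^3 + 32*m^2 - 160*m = (m - 4)*(m^4 - 7*m^3 + 2*m^2 + 40*m) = (m - 4)*(m + 2)*(m^3 - 9*m^2 + 20*m) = (m - 5)*(m - 4)*(m + 2)*(m^2 - 4*m) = (m - 5)*(m - 4)^2*(m + 2)*(m)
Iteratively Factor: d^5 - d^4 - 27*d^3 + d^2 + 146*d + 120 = (d - 5)*(d^4 + 4*d^3 - 7*d^2 - 34*d - 24) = (d - 5)*(d + 4)*(d^3 - 7*d - 6) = (d - 5)*(d - 3)*(d + 4)*(d^2 + 3*d + 2) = (d - 5)*(d - 3)*(d + 2)*(d + 4)*(d + 1)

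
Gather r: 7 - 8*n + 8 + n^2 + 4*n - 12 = n^2 - 4*n + 3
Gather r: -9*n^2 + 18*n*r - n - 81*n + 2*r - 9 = -9*n^2 - 82*n + r*(18*n + 2) - 9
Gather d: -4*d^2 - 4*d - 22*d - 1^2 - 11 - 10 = -4*d^2 - 26*d - 22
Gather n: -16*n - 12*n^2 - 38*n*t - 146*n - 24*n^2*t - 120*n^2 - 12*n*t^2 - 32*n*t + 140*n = n^2*(-24*t - 132) + n*(-12*t^2 - 70*t - 22)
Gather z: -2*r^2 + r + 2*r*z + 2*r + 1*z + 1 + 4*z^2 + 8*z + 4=-2*r^2 + 3*r + 4*z^2 + z*(2*r + 9) + 5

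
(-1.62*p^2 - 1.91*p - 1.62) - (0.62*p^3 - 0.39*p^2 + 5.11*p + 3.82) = -0.62*p^3 - 1.23*p^2 - 7.02*p - 5.44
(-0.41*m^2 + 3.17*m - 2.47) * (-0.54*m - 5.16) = 0.2214*m^3 + 0.4038*m^2 - 15.0234*m + 12.7452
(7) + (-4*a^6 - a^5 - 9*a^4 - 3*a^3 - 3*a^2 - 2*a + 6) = -4*a^6 - a^5 - 9*a^4 - 3*a^3 - 3*a^2 - 2*a + 13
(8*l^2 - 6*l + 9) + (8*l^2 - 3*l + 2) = 16*l^2 - 9*l + 11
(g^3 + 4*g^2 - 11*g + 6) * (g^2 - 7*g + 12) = g^5 - 3*g^4 - 27*g^3 + 131*g^2 - 174*g + 72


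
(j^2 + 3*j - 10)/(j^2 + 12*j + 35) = (j - 2)/(j + 7)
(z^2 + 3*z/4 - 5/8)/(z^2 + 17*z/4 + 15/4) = (z - 1/2)/(z + 3)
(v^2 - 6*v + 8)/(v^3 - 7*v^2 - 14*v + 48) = (v - 4)/(v^2 - 5*v - 24)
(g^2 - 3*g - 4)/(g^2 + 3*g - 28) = (g + 1)/(g + 7)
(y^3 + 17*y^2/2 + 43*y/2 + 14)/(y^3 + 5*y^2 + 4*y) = (y + 7/2)/y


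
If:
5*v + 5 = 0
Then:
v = -1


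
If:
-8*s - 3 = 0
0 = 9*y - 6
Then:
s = -3/8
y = 2/3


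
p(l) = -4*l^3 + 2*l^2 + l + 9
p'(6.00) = -407.00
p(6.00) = -777.00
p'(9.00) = -935.00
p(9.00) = -2736.00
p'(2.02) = -39.88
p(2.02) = -13.79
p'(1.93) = -35.98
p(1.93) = -10.38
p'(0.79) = -3.33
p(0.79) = 9.07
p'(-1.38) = -27.37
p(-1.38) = 21.94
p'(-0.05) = 0.77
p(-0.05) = 8.96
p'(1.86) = -33.08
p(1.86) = -7.96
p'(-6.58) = -544.88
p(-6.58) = 1228.57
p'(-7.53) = -709.53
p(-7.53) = 1822.70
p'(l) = -12*l^2 + 4*l + 1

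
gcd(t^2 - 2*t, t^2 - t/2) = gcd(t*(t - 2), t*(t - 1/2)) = t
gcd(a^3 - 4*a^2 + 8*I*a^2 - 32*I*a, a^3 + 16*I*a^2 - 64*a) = a^2 + 8*I*a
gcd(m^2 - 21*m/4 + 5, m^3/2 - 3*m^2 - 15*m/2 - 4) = 1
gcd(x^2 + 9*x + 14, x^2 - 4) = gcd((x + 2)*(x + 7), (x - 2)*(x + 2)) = x + 2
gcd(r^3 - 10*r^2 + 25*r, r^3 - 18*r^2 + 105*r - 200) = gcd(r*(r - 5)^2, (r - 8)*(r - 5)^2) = r^2 - 10*r + 25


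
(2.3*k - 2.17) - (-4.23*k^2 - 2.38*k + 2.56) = 4.23*k^2 + 4.68*k - 4.73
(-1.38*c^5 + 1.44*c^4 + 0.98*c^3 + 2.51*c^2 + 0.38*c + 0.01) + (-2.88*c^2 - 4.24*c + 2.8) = -1.38*c^5 + 1.44*c^4 + 0.98*c^3 - 0.37*c^2 - 3.86*c + 2.81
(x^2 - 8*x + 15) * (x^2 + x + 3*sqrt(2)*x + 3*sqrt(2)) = x^4 - 7*x^3 + 3*sqrt(2)*x^3 - 21*sqrt(2)*x^2 + 7*x^2 + 15*x + 21*sqrt(2)*x + 45*sqrt(2)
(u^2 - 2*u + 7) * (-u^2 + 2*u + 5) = -u^4 + 4*u^3 - 6*u^2 + 4*u + 35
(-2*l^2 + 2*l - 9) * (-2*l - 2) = 4*l^3 + 14*l + 18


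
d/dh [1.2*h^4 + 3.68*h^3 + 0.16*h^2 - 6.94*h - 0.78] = 4.8*h^3 + 11.04*h^2 + 0.32*h - 6.94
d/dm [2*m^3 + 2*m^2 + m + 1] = 6*m^2 + 4*m + 1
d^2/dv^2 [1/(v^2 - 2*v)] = 2*(-v*(v - 2) + 4*(v - 1)^2)/(v^3*(v - 2)^3)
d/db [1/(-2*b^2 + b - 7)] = (4*b - 1)/(2*b^2 - b + 7)^2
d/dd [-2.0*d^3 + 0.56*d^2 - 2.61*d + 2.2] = -6.0*d^2 + 1.12*d - 2.61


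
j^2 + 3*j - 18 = (j - 3)*(j + 6)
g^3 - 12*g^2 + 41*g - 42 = (g - 7)*(g - 3)*(g - 2)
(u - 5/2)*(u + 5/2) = u^2 - 25/4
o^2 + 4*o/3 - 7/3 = (o - 1)*(o + 7/3)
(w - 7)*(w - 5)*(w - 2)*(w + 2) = w^4 - 12*w^3 + 31*w^2 + 48*w - 140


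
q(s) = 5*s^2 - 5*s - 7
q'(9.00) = 85.00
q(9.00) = 353.00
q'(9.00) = 85.00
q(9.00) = 353.00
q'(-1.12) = -16.20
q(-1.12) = 4.87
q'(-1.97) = -24.70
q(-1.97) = 22.25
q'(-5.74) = -62.40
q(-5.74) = 186.44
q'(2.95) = 24.50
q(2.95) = 21.76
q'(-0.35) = -8.50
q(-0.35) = -4.64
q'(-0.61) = -11.10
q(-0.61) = -2.09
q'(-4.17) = -46.70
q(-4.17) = 100.79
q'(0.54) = 0.40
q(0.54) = -8.24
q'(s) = 10*s - 5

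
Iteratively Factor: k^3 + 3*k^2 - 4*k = (k + 4)*(k^2 - k) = (k - 1)*(k + 4)*(k)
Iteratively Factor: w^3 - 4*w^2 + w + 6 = (w + 1)*(w^2 - 5*w + 6) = (w - 3)*(w + 1)*(w - 2)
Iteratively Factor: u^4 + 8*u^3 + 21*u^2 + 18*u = (u + 3)*(u^3 + 5*u^2 + 6*u) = (u + 3)^2*(u^2 + 2*u) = u*(u + 3)^2*(u + 2)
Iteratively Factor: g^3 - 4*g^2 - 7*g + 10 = (g - 1)*(g^2 - 3*g - 10) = (g - 5)*(g - 1)*(g + 2)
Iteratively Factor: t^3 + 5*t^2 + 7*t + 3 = (t + 1)*(t^2 + 4*t + 3) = (t + 1)^2*(t + 3)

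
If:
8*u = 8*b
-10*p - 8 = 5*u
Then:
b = u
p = -u/2 - 4/5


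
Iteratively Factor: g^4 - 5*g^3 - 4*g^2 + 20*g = (g + 2)*(g^3 - 7*g^2 + 10*g) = (g - 5)*(g + 2)*(g^2 - 2*g) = g*(g - 5)*(g + 2)*(g - 2)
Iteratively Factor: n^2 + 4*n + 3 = (n + 1)*(n + 3)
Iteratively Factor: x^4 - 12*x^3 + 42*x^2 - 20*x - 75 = (x + 1)*(x^3 - 13*x^2 + 55*x - 75) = (x - 5)*(x + 1)*(x^2 - 8*x + 15) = (x - 5)^2*(x + 1)*(x - 3)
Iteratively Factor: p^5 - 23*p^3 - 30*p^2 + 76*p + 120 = (p + 2)*(p^4 - 2*p^3 - 19*p^2 + 8*p + 60) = (p + 2)*(p + 3)*(p^3 - 5*p^2 - 4*p + 20) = (p - 2)*(p + 2)*(p + 3)*(p^2 - 3*p - 10) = (p - 2)*(p + 2)^2*(p + 3)*(p - 5)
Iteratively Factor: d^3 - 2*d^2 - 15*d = (d - 5)*(d^2 + 3*d) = d*(d - 5)*(d + 3)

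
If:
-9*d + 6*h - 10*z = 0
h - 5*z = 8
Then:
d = 20*z/9 + 16/3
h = 5*z + 8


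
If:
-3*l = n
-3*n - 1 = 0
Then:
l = 1/9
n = -1/3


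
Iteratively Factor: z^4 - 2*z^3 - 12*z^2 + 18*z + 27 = (z + 1)*(z^3 - 3*z^2 - 9*z + 27) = (z - 3)*(z + 1)*(z^2 - 9) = (z - 3)*(z + 1)*(z + 3)*(z - 3)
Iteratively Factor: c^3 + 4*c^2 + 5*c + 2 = (c + 1)*(c^2 + 3*c + 2) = (c + 1)^2*(c + 2)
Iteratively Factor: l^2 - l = (l)*(l - 1)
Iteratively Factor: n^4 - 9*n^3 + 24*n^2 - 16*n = (n - 4)*(n^3 - 5*n^2 + 4*n) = (n - 4)*(n - 1)*(n^2 - 4*n) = (n - 4)^2*(n - 1)*(n)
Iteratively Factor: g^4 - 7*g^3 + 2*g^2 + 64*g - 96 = (g - 4)*(g^3 - 3*g^2 - 10*g + 24) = (g - 4)^2*(g^2 + g - 6) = (g - 4)^2*(g - 2)*(g + 3)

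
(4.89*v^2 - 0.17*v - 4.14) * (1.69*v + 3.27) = 8.2641*v^3 + 15.703*v^2 - 7.5525*v - 13.5378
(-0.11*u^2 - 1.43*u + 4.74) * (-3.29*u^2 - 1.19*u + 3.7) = 0.3619*u^4 + 4.8356*u^3 - 14.2999*u^2 - 10.9316*u + 17.538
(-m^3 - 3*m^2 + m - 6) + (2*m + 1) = -m^3 - 3*m^2 + 3*m - 5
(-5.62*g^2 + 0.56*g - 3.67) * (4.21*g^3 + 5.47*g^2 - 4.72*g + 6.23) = -23.6602*g^5 - 28.3838*g^4 + 14.1389*g^3 - 57.7307*g^2 + 20.8112*g - 22.8641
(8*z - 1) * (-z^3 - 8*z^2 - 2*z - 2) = -8*z^4 - 63*z^3 - 8*z^2 - 14*z + 2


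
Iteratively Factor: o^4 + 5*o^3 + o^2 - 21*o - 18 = (o + 3)*(o^3 + 2*o^2 - 5*o - 6) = (o - 2)*(o + 3)*(o^2 + 4*o + 3) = (o - 2)*(o + 3)^2*(o + 1)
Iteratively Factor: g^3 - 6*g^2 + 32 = (g - 4)*(g^2 - 2*g - 8) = (g - 4)^2*(g + 2)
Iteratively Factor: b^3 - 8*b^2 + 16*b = (b - 4)*(b^2 - 4*b) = b*(b - 4)*(b - 4)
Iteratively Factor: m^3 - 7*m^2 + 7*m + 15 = (m + 1)*(m^2 - 8*m + 15) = (m - 5)*(m + 1)*(m - 3)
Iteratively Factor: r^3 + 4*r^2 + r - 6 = (r - 1)*(r^2 + 5*r + 6) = (r - 1)*(r + 3)*(r + 2)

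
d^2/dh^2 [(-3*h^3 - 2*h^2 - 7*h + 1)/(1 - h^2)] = 2*(10*h^3 + 3*h^2 + 30*h + 1)/(h^6 - 3*h^4 + 3*h^2 - 1)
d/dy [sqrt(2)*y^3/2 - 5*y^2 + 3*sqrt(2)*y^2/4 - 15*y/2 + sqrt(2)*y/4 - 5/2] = 3*sqrt(2)*y^2/2 - 10*y + 3*sqrt(2)*y/2 - 15/2 + sqrt(2)/4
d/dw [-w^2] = -2*w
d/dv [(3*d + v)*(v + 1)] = 3*d + 2*v + 1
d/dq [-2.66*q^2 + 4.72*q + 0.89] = 4.72 - 5.32*q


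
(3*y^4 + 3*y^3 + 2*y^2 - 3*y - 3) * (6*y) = 18*y^5 + 18*y^4 + 12*y^3 - 18*y^2 - 18*y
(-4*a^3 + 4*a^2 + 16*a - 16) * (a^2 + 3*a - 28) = -4*a^5 - 8*a^4 + 140*a^3 - 80*a^2 - 496*a + 448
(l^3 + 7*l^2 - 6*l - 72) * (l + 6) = l^4 + 13*l^3 + 36*l^2 - 108*l - 432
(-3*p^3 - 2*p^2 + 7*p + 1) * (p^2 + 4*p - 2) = -3*p^5 - 14*p^4 + 5*p^3 + 33*p^2 - 10*p - 2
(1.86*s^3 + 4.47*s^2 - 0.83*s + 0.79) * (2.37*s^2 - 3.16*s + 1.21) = 4.4082*s^5 + 4.7163*s^4 - 13.8417*s^3 + 9.9038*s^2 - 3.5007*s + 0.9559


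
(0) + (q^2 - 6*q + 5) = q^2 - 6*q + 5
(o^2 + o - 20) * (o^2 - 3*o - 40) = o^4 - 2*o^3 - 63*o^2 + 20*o + 800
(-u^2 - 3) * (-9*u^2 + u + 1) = 9*u^4 - u^3 + 26*u^2 - 3*u - 3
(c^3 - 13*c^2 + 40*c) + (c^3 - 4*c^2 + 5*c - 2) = 2*c^3 - 17*c^2 + 45*c - 2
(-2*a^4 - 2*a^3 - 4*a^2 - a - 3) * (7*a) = -14*a^5 - 14*a^4 - 28*a^3 - 7*a^2 - 21*a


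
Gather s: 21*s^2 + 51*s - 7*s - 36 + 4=21*s^2 + 44*s - 32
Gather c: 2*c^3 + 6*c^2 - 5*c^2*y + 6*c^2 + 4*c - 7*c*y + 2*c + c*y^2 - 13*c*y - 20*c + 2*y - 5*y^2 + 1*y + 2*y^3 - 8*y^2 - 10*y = 2*c^3 + c^2*(12 - 5*y) + c*(y^2 - 20*y - 14) + 2*y^3 - 13*y^2 - 7*y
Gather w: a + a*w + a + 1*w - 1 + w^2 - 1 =2*a + w^2 + w*(a + 1) - 2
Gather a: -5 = -5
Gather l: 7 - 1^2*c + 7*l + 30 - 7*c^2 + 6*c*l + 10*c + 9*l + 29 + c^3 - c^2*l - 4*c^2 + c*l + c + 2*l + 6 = c^3 - 11*c^2 + 10*c + l*(-c^2 + 7*c + 18) + 72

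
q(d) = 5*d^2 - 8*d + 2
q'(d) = 10*d - 8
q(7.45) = 219.91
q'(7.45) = 66.50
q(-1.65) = 28.81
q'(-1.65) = -24.50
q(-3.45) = 89.11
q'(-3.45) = -42.50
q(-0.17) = 3.50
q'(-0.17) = -9.70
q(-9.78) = 558.48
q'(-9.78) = -105.80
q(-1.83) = 33.38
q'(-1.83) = -26.30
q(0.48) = -0.69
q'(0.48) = -3.20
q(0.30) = 0.05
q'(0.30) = -5.00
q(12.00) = 626.00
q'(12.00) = 112.00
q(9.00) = 335.00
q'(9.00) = 82.00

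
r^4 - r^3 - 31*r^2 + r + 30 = (r - 6)*(r - 1)*(r + 1)*(r + 5)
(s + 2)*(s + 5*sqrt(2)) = s^2 + 2*s + 5*sqrt(2)*s + 10*sqrt(2)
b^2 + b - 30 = (b - 5)*(b + 6)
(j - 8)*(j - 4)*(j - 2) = j^3 - 14*j^2 + 56*j - 64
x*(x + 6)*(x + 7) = x^3 + 13*x^2 + 42*x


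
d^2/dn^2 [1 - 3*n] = 0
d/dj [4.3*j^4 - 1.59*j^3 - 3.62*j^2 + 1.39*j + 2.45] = 17.2*j^3 - 4.77*j^2 - 7.24*j + 1.39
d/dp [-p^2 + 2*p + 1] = 2 - 2*p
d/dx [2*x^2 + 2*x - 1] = 4*x + 2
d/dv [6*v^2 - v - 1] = 12*v - 1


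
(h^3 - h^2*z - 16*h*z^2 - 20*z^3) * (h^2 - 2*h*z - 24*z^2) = h^5 - 3*h^4*z - 38*h^3*z^2 + 36*h^2*z^3 + 424*h*z^4 + 480*z^5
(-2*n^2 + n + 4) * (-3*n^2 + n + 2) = 6*n^4 - 5*n^3 - 15*n^2 + 6*n + 8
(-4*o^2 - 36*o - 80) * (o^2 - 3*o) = -4*o^4 - 24*o^3 + 28*o^2 + 240*o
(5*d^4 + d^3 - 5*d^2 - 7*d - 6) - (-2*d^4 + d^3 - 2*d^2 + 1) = 7*d^4 - 3*d^2 - 7*d - 7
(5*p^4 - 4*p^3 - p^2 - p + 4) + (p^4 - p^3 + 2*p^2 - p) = 6*p^4 - 5*p^3 + p^2 - 2*p + 4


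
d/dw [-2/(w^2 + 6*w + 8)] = 4*(w + 3)/(w^2 + 6*w + 8)^2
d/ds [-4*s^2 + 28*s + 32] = 28 - 8*s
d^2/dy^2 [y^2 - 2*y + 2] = 2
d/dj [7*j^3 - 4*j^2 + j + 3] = 21*j^2 - 8*j + 1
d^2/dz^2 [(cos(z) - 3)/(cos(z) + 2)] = 5*(cos(z)^2 - 2*cos(z) - 2)/(cos(z) + 2)^3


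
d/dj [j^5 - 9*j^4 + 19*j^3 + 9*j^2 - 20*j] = 5*j^4 - 36*j^3 + 57*j^2 + 18*j - 20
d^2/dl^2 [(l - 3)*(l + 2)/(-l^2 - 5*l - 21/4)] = 24*(32*l^3 + 180*l^2 + 396*l + 345)/(64*l^6 + 960*l^5 + 5808*l^4 + 18080*l^3 + 30492*l^2 + 26460*l + 9261)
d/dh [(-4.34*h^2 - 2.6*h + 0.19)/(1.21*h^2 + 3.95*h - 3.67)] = (-13.997*h^2 + 31.3958*h + 8.7915)/(1.4641*h^4 + 9.559*h^3 + 6.7211*h^2 - 28.993*h + 13.4689)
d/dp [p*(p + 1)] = 2*p + 1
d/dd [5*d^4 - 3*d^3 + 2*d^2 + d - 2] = 20*d^3 - 9*d^2 + 4*d + 1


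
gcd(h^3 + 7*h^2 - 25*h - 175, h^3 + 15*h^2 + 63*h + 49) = h + 7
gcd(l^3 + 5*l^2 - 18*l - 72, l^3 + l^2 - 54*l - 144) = l^2 + 9*l + 18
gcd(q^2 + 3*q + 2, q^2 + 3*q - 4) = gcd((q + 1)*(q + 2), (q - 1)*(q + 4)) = 1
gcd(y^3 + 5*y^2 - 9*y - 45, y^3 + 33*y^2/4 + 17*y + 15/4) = y^2 + 8*y + 15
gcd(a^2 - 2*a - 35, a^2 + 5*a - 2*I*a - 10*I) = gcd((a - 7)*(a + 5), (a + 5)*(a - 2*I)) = a + 5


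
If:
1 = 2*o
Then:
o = 1/2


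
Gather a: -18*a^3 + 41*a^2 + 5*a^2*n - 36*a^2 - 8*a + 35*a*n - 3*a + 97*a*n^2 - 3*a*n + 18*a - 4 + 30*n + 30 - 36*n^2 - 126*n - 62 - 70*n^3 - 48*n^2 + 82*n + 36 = -18*a^3 + a^2*(5*n + 5) + a*(97*n^2 + 32*n + 7) - 70*n^3 - 84*n^2 - 14*n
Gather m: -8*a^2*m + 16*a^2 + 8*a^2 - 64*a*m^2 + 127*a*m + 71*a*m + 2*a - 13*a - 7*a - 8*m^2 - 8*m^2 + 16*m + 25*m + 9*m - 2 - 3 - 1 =24*a^2 - 18*a + m^2*(-64*a - 16) + m*(-8*a^2 + 198*a + 50) - 6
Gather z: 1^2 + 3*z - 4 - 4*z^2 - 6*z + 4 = -4*z^2 - 3*z + 1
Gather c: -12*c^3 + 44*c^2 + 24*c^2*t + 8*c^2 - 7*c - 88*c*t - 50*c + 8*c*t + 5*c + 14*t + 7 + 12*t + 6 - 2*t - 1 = -12*c^3 + c^2*(24*t + 52) + c*(-80*t - 52) + 24*t + 12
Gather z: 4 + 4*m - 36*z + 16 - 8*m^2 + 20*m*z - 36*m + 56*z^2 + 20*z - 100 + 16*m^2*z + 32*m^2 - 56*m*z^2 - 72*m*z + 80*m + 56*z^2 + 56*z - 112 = 24*m^2 + 48*m + z^2*(112 - 56*m) + z*(16*m^2 - 52*m + 40) - 192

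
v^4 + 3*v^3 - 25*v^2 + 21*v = v*(v - 3)*(v - 1)*(v + 7)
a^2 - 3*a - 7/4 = (a - 7/2)*(a + 1/2)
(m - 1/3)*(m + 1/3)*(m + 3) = m^3 + 3*m^2 - m/9 - 1/3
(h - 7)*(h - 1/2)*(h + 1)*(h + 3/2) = h^4 - 5*h^3 - 55*h^2/4 - 5*h/2 + 21/4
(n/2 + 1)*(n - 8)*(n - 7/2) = n^3/2 - 19*n^2/4 + 5*n/2 + 28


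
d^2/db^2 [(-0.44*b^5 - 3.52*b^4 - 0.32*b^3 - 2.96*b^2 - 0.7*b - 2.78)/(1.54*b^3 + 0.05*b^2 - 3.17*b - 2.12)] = (-2.08700799999999*b^9 - 0.20327999999995*b^8 + 12.881352*b^7 - 41.514176*b^6 - 137.157504*b^5 - 477.380904*b^4 - 571.037396*b^3 - 150.66678*b^2 - 60.887532*b - 73.659532)/(3.652264*b^9 + 0.35574*b^8 - 22.542366*b^7 - 16.547791*b^6 + 45.422703*b^5 + 63.587931*b^4 - 9.074765*b^3 - 63.236844*b^2 - 42.741744*b - 9.528128)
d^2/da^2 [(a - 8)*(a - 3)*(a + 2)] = 6*a - 18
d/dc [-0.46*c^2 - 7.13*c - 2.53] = -0.92*c - 7.13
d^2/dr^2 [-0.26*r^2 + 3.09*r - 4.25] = -0.520000000000000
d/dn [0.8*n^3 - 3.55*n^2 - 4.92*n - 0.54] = 2.4*n^2 - 7.1*n - 4.92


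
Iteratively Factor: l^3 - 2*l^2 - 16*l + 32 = (l - 2)*(l^2 - 16) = (l - 4)*(l - 2)*(l + 4)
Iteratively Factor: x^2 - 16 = (x + 4)*(x - 4)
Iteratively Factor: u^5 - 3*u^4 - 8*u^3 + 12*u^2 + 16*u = (u - 4)*(u^4 + u^3 - 4*u^2 - 4*u) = (u - 4)*(u + 2)*(u^3 - u^2 - 2*u) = (u - 4)*(u + 1)*(u + 2)*(u^2 - 2*u) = (u - 4)*(u - 2)*(u + 1)*(u + 2)*(u)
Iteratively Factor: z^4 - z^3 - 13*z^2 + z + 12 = (z - 1)*(z^3 - 13*z - 12) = (z - 1)*(z + 3)*(z^2 - 3*z - 4) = (z - 4)*(z - 1)*(z + 3)*(z + 1)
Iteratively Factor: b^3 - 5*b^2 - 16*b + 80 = (b - 5)*(b^2 - 16) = (b - 5)*(b + 4)*(b - 4)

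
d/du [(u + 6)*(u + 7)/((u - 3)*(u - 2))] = 18*(-u^2 - 4*u + 16)/(u^4 - 10*u^3 + 37*u^2 - 60*u + 36)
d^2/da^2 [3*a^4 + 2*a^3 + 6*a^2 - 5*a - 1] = 36*a^2 + 12*a + 12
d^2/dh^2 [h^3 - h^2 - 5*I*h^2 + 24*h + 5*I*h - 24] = 6*h - 2 - 10*I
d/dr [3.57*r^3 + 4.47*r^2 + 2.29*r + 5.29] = 10.71*r^2 + 8.94*r + 2.29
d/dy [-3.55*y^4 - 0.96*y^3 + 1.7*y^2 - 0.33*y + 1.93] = -14.2*y^3 - 2.88*y^2 + 3.4*y - 0.33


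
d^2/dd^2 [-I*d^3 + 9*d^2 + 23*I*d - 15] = -6*I*d + 18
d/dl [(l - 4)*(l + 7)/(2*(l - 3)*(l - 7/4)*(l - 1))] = 2*(-4*l^4 - 24*l^3 + 445*l^2 - 1330*l + 1057)/(16*l^6 - 184*l^5 + 849*l^4 - 2008*l^3 + 2566*l^2 - 1680*l + 441)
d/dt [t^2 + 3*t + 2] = 2*t + 3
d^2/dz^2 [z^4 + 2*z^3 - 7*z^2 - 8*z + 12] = 12*z^2 + 12*z - 14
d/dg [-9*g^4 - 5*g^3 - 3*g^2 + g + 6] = -36*g^3 - 15*g^2 - 6*g + 1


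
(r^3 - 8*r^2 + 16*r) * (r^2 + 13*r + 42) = r^5 + 5*r^4 - 46*r^3 - 128*r^2 + 672*r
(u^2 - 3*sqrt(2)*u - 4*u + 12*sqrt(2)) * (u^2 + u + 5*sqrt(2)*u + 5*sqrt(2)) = u^4 - 3*u^3 + 2*sqrt(2)*u^3 - 34*u^2 - 6*sqrt(2)*u^2 - 8*sqrt(2)*u + 90*u + 120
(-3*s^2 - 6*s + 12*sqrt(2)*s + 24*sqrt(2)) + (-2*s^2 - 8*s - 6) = -5*s^2 - 14*s + 12*sqrt(2)*s - 6 + 24*sqrt(2)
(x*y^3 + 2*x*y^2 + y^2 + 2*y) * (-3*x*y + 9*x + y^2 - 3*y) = -3*x^2*y^4 + 3*x^2*y^3 + 18*x^2*y^2 + x*y^5 - x*y^4 - 9*x*y^3 + 3*x*y^2 + 18*x*y + y^4 - y^3 - 6*y^2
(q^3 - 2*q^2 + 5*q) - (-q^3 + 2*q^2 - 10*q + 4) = 2*q^3 - 4*q^2 + 15*q - 4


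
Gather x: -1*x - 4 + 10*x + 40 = 9*x + 36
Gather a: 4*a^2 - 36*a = 4*a^2 - 36*a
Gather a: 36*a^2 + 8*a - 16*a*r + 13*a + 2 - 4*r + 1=36*a^2 + a*(21 - 16*r) - 4*r + 3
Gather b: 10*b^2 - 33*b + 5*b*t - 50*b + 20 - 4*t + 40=10*b^2 + b*(5*t - 83) - 4*t + 60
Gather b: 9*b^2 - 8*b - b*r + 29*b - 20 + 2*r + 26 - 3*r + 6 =9*b^2 + b*(21 - r) - r + 12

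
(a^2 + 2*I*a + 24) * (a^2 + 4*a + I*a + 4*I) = a^4 + 4*a^3 + 3*I*a^3 + 22*a^2 + 12*I*a^2 + 88*a + 24*I*a + 96*I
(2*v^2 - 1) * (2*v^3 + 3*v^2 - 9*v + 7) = 4*v^5 + 6*v^4 - 20*v^3 + 11*v^2 + 9*v - 7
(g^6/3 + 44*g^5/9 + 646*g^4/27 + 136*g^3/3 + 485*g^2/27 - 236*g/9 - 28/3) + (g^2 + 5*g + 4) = g^6/3 + 44*g^5/9 + 646*g^4/27 + 136*g^3/3 + 512*g^2/27 - 191*g/9 - 16/3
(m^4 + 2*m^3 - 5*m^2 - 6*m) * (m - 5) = m^5 - 3*m^4 - 15*m^3 + 19*m^2 + 30*m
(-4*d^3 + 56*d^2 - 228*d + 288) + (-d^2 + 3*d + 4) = -4*d^3 + 55*d^2 - 225*d + 292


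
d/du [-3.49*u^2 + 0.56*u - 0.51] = 0.56 - 6.98*u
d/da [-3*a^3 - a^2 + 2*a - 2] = -9*a^2 - 2*a + 2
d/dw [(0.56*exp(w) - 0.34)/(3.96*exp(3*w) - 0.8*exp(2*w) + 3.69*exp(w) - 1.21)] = (-4.4352*exp(3*w) + 4.4872*exp(2*w) - 0.544*exp(w) + 0.577)*exp(w)/(15.6816*exp(6*w) - 6.336*exp(5*w) + 29.8648*exp(4*w) - 15.4872*exp(3*w) + 15.5521*exp(2*w) - 8.9298*exp(w) + 1.4641)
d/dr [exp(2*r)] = 2*exp(2*r)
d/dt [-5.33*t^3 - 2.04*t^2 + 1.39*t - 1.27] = -15.99*t^2 - 4.08*t + 1.39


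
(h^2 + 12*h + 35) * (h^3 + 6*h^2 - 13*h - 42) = h^5 + 18*h^4 + 94*h^3 + 12*h^2 - 959*h - 1470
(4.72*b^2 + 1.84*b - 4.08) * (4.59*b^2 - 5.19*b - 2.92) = 21.6648*b^4 - 16.0512*b^3 - 42.0592*b^2 + 15.8024*b + 11.9136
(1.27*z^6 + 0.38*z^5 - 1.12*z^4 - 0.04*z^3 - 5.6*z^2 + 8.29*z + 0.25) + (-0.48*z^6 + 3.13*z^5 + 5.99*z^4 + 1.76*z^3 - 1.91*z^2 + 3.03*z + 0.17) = 0.79*z^6 + 3.51*z^5 + 4.87*z^4 + 1.72*z^3 - 7.51*z^2 + 11.32*z + 0.42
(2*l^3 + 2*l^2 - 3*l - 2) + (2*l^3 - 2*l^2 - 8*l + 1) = 4*l^3 - 11*l - 1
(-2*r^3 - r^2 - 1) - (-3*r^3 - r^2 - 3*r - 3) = r^3 + 3*r + 2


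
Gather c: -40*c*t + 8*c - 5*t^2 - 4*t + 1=c*(8 - 40*t) - 5*t^2 - 4*t + 1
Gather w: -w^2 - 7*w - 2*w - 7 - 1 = -w^2 - 9*w - 8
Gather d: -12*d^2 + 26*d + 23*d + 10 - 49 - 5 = -12*d^2 + 49*d - 44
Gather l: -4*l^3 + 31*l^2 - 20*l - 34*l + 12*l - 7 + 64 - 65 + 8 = -4*l^3 + 31*l^2 - 42*l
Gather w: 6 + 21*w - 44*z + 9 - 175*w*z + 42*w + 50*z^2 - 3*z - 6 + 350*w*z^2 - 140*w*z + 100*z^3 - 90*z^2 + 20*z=w*(350*z^2 - 315*z + 63) + 100*z^3 - 40*z^2 - 27*z + 9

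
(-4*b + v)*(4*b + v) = -16*b^2 + v^2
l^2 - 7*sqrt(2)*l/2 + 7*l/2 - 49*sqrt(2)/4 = (l + 7/2)*(l - 7*sqrt(2)/2)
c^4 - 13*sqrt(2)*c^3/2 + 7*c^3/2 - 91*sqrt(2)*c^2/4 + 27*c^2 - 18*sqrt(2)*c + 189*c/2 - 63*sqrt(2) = (c + 7/2)*(c - 3*sqrt(2))*(c - 2*sqrt(2))*(c - 3*sqrt(2)/2)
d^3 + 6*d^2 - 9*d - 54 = (d - 3)*(d + 3)*(d + 6)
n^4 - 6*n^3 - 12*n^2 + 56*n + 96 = (n - 6)*(n - 4)*(n + 2)^2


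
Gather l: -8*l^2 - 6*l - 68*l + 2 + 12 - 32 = -8*l^2 - 74*l - 18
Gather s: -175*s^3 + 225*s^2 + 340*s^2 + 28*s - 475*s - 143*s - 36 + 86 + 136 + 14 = -175*s^3 + 565*s^2 - 590*s + 200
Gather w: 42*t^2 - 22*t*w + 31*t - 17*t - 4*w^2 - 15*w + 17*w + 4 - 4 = 42*t^2 + 14*t - 4*w^2 + w*(2 - 22*t)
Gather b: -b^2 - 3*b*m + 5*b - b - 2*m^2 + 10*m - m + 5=-b^2 + b*(4 - 3*m) - 2*m^2 + 9*m + 5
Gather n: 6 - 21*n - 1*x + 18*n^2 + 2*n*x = 18*n^2 + n*(2*x - 21) - x + 6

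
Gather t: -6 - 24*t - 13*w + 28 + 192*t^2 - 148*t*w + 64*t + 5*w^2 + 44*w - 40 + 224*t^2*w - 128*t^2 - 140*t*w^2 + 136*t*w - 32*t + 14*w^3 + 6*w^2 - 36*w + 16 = t^2*(224*w + 64) + t*(-140*w^2 - 12*w + 8) + 14*w^3 + 11*w^2 - 5*w - 2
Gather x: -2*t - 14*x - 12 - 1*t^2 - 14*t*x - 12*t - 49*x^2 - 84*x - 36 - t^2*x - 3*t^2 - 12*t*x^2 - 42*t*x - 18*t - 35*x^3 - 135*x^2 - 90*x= -4*t^2 - 32*t - 35*x^3 + x^2*(-12*t - 184) + x*(-t^2 - 56*t - 188) - 48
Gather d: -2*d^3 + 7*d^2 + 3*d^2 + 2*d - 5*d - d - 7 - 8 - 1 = -2*d^3 + 10*d^2 - 4*d - 16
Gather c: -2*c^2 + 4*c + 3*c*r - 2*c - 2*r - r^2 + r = -2*c^2 + c*(3*r + 2) - r^2 - r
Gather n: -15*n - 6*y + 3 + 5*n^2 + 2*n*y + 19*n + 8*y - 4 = 5*n^2 + n*(2*y + 4) + 2*y - 1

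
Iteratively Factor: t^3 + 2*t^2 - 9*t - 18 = (t + 2)*(t^2 - 9) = (t + 2)*(t + 3)*(t - 3)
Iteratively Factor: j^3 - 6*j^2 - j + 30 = (j - 3)*(j^2 - 3*j - 10) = (j - 3)*(j + 2)*(j - 5)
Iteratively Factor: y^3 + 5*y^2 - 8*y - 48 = (y + 4)*(y^2 + y - 12) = (y + 4)^2*(y - 3)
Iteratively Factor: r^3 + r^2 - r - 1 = (r + 1)*(r^2 - 1) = (r - 1)*(r + 1)*(r + 1)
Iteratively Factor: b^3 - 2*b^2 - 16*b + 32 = (b - 4)*(b^2 + 2*b - 8) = (b - 4)*(b - 2)*(b + 4)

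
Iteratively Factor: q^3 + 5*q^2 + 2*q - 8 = (q + 2)*(q^2 + 3*q - 4) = (q + 2)*(q + 4)*(q - 1)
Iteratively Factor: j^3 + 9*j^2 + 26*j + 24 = (j + 3)*(j^2 + 6*j + 8) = (j + 3)*(j + 4)*(j + 2)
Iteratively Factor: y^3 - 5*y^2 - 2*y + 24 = (y - 4)*(y^2 - y - 6) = (y - 4)*(y + 2)*(y - 3)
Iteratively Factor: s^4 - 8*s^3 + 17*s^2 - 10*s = (s - 2)*(s^3 - 6*s^2 + 5*s) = (s - 2)*(s - 1)*(s^2 - 5*s) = (s - 5)*(s - 2)*(s - 1)*(s)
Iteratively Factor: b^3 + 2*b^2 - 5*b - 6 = (b + 3)*(b^2 - b - 2) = (b + 1)*(b + 3)*(b - 2)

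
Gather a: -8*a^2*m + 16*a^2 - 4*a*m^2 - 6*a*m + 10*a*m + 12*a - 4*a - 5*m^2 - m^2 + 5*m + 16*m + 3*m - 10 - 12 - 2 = a^2*(16 - 8*m) + a*(-4*m^2 + 4*m + 8) - 6*m^2 + 24*m - 24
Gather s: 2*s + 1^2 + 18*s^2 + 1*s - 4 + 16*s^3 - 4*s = 16*s^3 + 18*s^2 - s - 3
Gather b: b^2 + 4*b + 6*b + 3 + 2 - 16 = b^2 + 10*b - 11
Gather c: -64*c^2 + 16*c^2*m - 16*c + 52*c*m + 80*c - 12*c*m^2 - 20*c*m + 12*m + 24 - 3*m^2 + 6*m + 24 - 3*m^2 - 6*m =c^2*(16*m - 64) + c*(-12*m^2 + 32*m + 64) - 6*m^2 + 12*m + 48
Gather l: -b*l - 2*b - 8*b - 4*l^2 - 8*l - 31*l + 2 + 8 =-10*b - 4*l^2 + l*(-b - 39) + 10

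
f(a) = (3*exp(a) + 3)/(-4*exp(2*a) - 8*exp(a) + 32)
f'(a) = (3*exp(a) + 3)*(8*exp(2*a) + 8*exp(a))/(-4*exp(2*a) - 8*exp(a) + 32)^2 + 3*exp(a)/(-4*exp(2*a) - 8*exp(a) + 32)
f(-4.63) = 0.09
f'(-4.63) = 0.00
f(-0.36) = 0.21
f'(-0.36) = 0.17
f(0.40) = 0.67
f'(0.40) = 2.18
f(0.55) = 1.34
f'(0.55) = 9.15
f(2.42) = -0.07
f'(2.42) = 0.07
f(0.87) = -1.03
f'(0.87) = 6.00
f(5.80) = -0.00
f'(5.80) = 0.00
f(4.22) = -0.01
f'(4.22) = 0.01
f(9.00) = 0.00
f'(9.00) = 0.00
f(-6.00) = 0.09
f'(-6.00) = 0.00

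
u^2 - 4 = (u - 2)*(u + 2)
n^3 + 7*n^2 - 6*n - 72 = (n - 3)*(n + 4)*(n + 6)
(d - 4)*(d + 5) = d^2 + d - 20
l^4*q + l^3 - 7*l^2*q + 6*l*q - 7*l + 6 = (l - 2)*(l - 1)*(l + 3)*(l*q + 1)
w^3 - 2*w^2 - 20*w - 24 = (w - 6)*(w + 2)^2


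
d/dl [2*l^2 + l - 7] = 4*l + 1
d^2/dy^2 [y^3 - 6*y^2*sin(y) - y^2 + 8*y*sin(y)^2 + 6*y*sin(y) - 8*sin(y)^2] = 6*y^2*sin(y) - 6*y*sin(y) - 24*y*cos(y) + 16*y*cos(2*y) + 6*y + 12*sqrt(2)*cos(y + pi/4) - 16*sqrt(2)*cos(2*y + pi/4) - 2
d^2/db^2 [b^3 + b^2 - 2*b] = 6*b + 2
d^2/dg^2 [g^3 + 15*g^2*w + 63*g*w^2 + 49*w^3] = 6*g + 30*w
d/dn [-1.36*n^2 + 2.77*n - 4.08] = 2.77 - 2.72*n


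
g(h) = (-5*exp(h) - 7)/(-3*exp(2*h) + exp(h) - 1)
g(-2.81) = 7.68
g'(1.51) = -0.65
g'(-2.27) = 0.90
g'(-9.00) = 0.00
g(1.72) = 0.39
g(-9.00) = 7.00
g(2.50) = 0.16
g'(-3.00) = 0.54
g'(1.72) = -0.49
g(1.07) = 0.91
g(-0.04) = 4.20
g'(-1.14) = -0.97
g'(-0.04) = -5.14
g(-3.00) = 7.57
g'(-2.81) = 0.63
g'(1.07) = -1.25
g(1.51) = 0.51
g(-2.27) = 8.09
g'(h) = (-5*exp(h) - 7)*(6*exp(2*h) - exp(h))/(-3*exp(2*h) + exp(h) - 1)^2 - 5*exp(h)/(-3*exp(2*h) + exp(h) - 1)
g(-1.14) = 8.71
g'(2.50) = -0.18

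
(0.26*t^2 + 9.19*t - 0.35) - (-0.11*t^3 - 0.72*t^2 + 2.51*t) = 0.11*t^3 + 0.98*t^2 + 6.68*t - 0.35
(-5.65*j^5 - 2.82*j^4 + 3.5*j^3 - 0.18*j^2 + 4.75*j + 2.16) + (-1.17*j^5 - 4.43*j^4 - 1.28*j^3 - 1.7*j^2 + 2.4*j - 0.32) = -6.82*j^5 - 7.25*j^4 + 2.22*j^3 - 1.88*j^2 + 7.15*j + 1.84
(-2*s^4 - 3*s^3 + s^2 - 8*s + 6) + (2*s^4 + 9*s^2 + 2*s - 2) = -3*s^3 + 10*s^2 - 6*s + 4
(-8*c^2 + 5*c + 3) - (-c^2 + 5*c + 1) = 2 - 7*c^2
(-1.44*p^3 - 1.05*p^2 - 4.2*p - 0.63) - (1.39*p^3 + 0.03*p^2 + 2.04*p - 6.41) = -2.83*p^3 - 1.08*p^2 - 6.24*p + 5.78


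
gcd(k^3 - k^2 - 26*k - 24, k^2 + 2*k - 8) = k + 4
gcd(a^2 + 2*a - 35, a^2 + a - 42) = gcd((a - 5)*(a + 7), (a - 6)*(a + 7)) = a + 7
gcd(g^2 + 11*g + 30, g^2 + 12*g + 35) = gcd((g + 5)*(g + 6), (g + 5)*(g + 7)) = g + 5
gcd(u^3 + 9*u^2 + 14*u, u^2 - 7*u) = u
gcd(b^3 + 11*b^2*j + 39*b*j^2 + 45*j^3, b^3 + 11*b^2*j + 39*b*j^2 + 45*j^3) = b^3 + 11*b^2*j + 39*b*j^2 + 45*j^3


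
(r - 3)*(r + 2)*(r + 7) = r^3 + 6*r^2 - 13*r - 42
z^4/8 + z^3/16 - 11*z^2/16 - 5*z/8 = z*(z/4 + 1/2)*(z/2 + 1/2)*(z - 5/2)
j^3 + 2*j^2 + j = j*(j + 1)^2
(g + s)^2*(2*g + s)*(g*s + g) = 2*g^4*s + 2*g^4 + 5*g^3*s^2 + 5*g^3*s + 4*g^2*s^3 + 4*g^2*s^2 + g*s^4 + g*s^3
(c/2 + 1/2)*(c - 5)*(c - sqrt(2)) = c^3/2 - 2*c^2 - sqrt(2)*c^2/2 - 5*c/2 + 2*sqrt(2)*c + 5*sqrt(2)/2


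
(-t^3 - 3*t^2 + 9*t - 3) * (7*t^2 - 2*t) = -7*t^5 - 19*t^4 + 69*t^3 - 39*t^2 + 6*t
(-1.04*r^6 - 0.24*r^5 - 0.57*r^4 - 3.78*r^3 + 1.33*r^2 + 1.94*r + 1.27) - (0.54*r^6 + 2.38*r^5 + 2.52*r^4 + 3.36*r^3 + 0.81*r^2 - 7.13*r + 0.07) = -1.58*r^6 - 2.62*r^5 - 3.09*r^4 - 7.14*r^3 + 0.52*r^2 + 9.07*r + 1.2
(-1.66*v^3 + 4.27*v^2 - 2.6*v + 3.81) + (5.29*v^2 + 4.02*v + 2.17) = -1.66*v^3 + 9.56*v^2 + 1.42*v + 5.98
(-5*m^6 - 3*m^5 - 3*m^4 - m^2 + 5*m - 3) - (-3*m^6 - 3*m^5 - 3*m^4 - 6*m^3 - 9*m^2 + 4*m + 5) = -2*m^6 + 6*m^3 + 8*m^2 + m - 8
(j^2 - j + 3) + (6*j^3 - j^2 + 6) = 6*j^3 - j + 9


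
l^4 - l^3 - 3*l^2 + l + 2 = (l - 2)*(l - 1)*(l + 1)^2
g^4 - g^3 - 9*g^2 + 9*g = g*(g - 3)*(g - 1)*(g + 3)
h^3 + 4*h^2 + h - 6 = (h - 1)*(h + 2)*(h + 3)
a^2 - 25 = (a - 5)*(a + 5)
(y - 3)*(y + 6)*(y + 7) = y^3 + 10*y^2 + 3*y - 126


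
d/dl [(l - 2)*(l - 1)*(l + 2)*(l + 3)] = 4*l^3 + 6*l^2 - 14*l - 8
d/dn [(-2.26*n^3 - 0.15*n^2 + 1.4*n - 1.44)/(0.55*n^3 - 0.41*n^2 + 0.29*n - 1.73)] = (1.0091*n^4 - 2.8508*n^3 + 14.6359*n^2 - 0.6618*n - 2.0044)/(0.3025*n^6 - 0.451*n^5 + 0.4871*n^4 - 2.1408*n^3 + 1.5027*n^2 - 1.0034*n + 2.9929)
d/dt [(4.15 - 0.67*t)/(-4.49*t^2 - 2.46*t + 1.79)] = (-3.0083*t^2 + 37.267*t + 9.0097)/(20.1601*t^4 + 22.0908*t^3 - 10.0226*t^2 - 8.8068*t + 3.2041)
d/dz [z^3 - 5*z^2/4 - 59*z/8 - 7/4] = 3*z^2 - 5*z/2 - 59/8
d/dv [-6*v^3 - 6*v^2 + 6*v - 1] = -18*v^2 - 12*v + 6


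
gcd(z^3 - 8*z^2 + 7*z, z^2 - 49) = z - 7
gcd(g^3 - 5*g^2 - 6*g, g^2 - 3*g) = g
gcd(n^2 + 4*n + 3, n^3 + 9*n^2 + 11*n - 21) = n + 3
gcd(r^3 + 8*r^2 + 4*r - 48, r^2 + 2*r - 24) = r + 6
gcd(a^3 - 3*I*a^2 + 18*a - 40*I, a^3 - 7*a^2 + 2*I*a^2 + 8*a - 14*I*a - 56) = a^2 + 2*I*a + 8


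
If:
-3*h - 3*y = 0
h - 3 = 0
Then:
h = 3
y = -3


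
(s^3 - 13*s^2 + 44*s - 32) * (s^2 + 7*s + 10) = s^5 - 6*s^4 - 37*s^3 + 146*s^2 + 216*s - 320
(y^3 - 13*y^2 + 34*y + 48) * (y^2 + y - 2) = y^5 - 12*y^4 + 19*y^3 + 108*y^2 - 20*y - 96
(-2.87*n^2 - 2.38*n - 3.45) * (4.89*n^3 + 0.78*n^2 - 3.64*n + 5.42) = -14.0343*n^5 - 13.8768*n^4 - 8.2801*n^3 - 9.5832*n^2 - 0.341599999999998*n - 18.699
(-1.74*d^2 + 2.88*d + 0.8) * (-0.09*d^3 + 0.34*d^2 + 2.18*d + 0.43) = 0.1566*d^5 - 0.8508*d^4 - 2.886*d^3 + 5.8022*d^2 + 2.9824*d + 0.344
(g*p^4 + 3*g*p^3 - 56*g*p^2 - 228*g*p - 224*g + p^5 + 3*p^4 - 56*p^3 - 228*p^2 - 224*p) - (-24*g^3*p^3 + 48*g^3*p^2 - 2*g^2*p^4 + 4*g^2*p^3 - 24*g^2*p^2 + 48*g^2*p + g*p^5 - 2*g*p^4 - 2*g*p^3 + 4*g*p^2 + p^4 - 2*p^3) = 24*g^3*p^3 - 48*g^3*p^2 + 2*g^2*p^4 - 4*g^2*p^3 + 24*g^2*p^2 - 48*g^2*p - g*p^5 + 3*g*p^4 + 5*g*p^3 - 60*g*p^2 - 228*g*p - 224*g + p^5 + 2*p^4 - 54*p^3 - 228*p^2 - 224*p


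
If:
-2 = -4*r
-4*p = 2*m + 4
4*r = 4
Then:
No Solution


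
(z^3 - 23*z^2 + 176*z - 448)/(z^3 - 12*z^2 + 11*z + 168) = (z - 8)/(z + 3)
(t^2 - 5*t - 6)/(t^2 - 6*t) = (t + 1)/t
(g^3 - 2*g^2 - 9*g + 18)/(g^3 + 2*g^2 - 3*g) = (g^2 - 5*g + 6)/(g*(g - 1))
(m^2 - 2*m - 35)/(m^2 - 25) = (m - 7)/(m - 5)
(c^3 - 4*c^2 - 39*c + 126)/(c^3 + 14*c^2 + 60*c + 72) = (c^2 - 10*c + 21)/(c^2 + 8*c + 12)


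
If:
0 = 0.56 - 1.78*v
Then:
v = 0.31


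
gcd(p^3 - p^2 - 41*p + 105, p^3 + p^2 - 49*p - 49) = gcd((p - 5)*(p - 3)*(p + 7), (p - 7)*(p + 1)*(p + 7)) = p + 7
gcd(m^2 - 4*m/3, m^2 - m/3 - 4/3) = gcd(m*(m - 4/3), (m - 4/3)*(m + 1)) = m - 4/3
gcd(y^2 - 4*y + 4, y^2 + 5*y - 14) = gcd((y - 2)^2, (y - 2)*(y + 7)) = y - 2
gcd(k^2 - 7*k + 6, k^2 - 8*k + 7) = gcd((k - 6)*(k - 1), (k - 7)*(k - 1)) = k - 1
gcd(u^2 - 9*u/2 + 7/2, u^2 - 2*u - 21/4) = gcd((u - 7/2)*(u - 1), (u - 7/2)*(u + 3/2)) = u - 7/2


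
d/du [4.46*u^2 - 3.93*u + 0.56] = 8.92*u - 3.93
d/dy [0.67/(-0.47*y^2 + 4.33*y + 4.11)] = (0.6298*y - 2.9011)/(-0.47*y^2 + 4.33*y + 4.11)^2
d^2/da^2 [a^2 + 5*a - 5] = 2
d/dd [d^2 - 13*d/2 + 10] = 2*d - 13/2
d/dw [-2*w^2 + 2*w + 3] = 2 - 4*w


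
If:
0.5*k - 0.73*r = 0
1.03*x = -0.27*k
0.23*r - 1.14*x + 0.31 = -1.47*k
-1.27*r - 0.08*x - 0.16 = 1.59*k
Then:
No Solution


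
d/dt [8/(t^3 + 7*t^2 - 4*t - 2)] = 8*(-3*t^2 - 14*t + 4)/(t^3 + 7*t^2 - 4*t - 2)^2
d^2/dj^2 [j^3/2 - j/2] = 3*j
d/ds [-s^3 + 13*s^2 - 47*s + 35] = -3*s^2 + 26*s - 47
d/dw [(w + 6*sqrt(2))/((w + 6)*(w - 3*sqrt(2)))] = ((w + 6)*(w - 3*sqrt(2)) - (w + 6)*(w + 6*sqrt(2)) - (w - 3*sqrt(2))*(w + 6*sqrt(2)))/((w + 6)^2*(w - 3*sqrt(2))^2)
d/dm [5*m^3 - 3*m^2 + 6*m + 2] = 15*m^2 - 6*m + 6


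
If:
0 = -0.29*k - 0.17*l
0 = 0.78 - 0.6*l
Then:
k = -0.76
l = 1.30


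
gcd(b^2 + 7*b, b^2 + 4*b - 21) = b + 7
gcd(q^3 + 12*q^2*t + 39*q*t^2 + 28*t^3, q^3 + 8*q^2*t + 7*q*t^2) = q^2 + 8*q*t + 7*t^2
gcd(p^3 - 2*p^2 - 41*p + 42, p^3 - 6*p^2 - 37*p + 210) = p^2 - p - 42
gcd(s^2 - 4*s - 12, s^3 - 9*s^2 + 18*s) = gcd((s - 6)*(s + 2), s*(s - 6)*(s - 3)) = s - 6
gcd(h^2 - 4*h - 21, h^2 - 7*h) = h - 7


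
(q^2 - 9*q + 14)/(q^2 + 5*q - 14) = (q - 7)/(q + 7)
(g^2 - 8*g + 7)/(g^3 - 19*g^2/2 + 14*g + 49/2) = 2*(g - 1)/(2*g^2 - 5*g - 7)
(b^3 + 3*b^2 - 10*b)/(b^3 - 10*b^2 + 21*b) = (b^2 + 3*b - 10)/(b^2 - 10*b + 21)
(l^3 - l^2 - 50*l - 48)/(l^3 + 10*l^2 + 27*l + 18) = (l - 8)/(l + 3)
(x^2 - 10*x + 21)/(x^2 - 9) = (x - 7)/(x + 3)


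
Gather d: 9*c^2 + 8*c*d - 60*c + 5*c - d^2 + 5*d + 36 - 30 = 9*c^2 - 55*c - d^2 + d*(8*c + 5) + 6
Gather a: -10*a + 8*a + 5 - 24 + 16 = -2*a - 3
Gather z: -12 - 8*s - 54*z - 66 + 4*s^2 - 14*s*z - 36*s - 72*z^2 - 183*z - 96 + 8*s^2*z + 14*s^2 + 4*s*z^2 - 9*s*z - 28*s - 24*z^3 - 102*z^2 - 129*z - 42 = 18*s^2 - 72*s - 24*z^3 + z^2*(4*s - 174) + z*(8*s^2 - 23*s - 366) - 216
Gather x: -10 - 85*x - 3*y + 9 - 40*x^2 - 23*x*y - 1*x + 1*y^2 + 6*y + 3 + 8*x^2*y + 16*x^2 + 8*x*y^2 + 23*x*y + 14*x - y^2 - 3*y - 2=x^2*(8*y - 24) + x*(8*y^2 - 72)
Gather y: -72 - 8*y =-8*y - 72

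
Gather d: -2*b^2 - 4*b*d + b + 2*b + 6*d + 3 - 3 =-2*b^2 + 3*b + d*(6 - 4*b)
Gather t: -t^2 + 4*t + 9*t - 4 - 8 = -t^2 + 13*t - 12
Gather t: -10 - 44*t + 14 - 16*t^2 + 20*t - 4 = -16*t^2 - 24*t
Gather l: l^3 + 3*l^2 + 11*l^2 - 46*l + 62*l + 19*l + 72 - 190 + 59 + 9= l^3 + 14*l^2 + 35*l - 50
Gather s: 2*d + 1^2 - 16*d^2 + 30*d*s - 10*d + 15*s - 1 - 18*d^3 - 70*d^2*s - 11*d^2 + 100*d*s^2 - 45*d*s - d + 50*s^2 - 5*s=-18*d^3 - 27*d^2 - 9*d + s^2*(100*d + 50) + s*(-70*d^2 - 15*d + 10)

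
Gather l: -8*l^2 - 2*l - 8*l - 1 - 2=-8*l^2 - 10*l - 3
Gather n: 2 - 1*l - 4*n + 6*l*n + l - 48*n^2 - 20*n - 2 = -48*n^2 + n*(6*l - 24)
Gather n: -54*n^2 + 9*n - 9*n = -54*n^2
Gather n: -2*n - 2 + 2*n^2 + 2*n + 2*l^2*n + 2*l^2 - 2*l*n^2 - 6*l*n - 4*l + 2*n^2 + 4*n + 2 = 2*l^2 - 4*l + n^2*(4 - 2*l) + n*(2*l^2 - 6*l + 4)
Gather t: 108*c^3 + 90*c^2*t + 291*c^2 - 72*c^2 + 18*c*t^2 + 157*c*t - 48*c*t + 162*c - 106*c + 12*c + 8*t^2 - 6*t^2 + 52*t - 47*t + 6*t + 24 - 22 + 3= 108*c^3 + 219*c^2 + 68*c + t^2*(18*c + 2) + t*(90*c^2 + 109*c + 11) + 5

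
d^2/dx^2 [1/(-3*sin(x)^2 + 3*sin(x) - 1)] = 3*(12*sin(x)^4 - 9*sin(x)^3 - 19*sin(x)^2 + 19*sin(x) - 4)/(3*sin(x)^2 - 3*sin(x) + 1)^3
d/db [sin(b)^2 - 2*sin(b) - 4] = 2*(sin(b) - 1)*cos(b)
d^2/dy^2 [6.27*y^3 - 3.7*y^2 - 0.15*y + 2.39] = 37.62*y - 7.4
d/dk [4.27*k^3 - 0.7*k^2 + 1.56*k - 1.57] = 12.81*k^2 - 1.4*k + 1.56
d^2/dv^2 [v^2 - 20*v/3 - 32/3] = 2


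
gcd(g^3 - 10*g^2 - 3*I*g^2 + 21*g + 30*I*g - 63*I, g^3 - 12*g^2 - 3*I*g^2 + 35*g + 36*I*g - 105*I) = g^2 + g*(-7 - 3*I) + 21*I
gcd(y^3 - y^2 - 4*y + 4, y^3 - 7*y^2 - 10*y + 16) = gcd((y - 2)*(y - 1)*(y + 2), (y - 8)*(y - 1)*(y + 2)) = y^2 + y - 2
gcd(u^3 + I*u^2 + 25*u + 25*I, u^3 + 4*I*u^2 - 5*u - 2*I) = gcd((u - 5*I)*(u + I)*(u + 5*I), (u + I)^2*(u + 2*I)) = u + I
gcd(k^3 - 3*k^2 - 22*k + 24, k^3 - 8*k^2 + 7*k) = k - 1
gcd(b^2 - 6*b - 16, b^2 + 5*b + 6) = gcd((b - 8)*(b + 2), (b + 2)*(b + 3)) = b + 2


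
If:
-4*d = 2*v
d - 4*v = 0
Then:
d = 0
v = 0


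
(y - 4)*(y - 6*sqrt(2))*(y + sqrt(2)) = y^3 - 5*sqrt(2)*y^2 - 4*y^2 - 12*y + 20*sqrt(2)*y + 48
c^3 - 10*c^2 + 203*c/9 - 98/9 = (c - 7)*(c - 7/3)*(c - 2/3)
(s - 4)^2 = s^2 - 8*s + 16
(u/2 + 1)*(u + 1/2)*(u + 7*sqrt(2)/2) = u^3/2 + 5*u^2/4 + 7*sqrt(2)*u^2/4 + u/2 + 35*sqrt(2)*u/8 + 7*sqrt(2)/4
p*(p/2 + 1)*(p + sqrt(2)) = p^3/2 + sqrt(2)*p^2/2 + p^2 + sqrt(2)*p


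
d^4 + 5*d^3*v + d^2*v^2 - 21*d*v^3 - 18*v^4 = (d - 2*v)*(d + v)*(d + 3*v)^2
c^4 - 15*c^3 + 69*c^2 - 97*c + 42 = (c - 7)*(c - 6)*(c - 1)^2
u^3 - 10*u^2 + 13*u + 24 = (u - 8)*(u - 3)*(u + 1)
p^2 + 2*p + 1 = (p + 1)^2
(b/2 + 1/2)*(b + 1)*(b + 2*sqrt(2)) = b^3/2 + b^2 + sqrt(2)*b^2 + b/2 + 2*sqrt(2)*b + sqrt(2)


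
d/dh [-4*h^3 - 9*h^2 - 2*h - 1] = -12*h^2 - 18*h - 2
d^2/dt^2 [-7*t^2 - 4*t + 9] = -14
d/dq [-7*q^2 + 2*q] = 2 - 14*q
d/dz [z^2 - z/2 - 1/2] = 2*z - 1/2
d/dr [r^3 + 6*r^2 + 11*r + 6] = 3*r^2 + 12*r + 11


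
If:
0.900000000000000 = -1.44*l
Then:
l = -0.62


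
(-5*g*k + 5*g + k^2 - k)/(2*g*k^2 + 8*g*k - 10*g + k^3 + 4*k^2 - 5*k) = (-5*g + k)/(2*g*k + 10*g + k^2 + 5*k)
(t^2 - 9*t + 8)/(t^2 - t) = (t - 8)/t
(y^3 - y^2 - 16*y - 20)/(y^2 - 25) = (y^2 + 4*y + 4)/(y + 5)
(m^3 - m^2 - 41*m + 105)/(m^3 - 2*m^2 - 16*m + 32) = (m^3 - m^2 - 41*m + 105)/(m^3 - 2*m^2 - 16*m + 32)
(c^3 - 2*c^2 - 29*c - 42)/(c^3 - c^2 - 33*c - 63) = (c + 2)/(c + 3)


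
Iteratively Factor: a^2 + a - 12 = (a - 3)*(a + 4)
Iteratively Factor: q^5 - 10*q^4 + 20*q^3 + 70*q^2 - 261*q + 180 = (q - 3)*(q^4 - 7*q^3 - q^2 + 67*q - 60) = (q - 3)*(q - 1)*(q^3 - 6*q^2 - 7*q + 60) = (q - 3)*(q - 1)*(q + 3)*(q^2 - 9*q + 20) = (q - 5)*(q - 3)*(q - 1)*(q + 3)*(q - 4)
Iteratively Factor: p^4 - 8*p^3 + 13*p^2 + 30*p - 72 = (p + 2)*(p^3 - 10*p^2 + 33*p - 36) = (p - 4)*(p + 2)*(p^2 - 6*p + 9) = (p - 4)*(p - 3)*(p + 2)*(p - 3)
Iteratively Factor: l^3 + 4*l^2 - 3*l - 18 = (l + 3)*(l^2 + l - 6) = (l + 3)^2*(l - 2)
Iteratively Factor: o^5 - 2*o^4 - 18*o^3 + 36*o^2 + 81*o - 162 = (o - 3)*(o^4 + o^3 - 15*o^2 - 9*o + 54) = (o - 3)*(o + 3)*(o^3 - 2*o^2 - 9*o + 18) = (o - 3)*(o + 3)^2*(o^2 - 5*o + 6) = (o - 3)*(o - 2)*(o + 3)^2*(o - 3)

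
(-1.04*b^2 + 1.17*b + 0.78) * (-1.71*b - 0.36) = 1.7784*b^3 - 1.6263*b^2 - 1.755*b - 0.2808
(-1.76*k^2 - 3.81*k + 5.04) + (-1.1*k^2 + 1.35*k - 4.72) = -2.86*k^2 - 2.46*k + 0.32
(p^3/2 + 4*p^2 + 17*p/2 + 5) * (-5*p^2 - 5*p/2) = -5*p^5/2 - 85*p^4/4 - 105*p^3/2 - 185*p^2/4 - 25*p/2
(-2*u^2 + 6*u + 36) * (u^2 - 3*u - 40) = -2*u^4 + 12*u^3 + 98*u^2 - 348*u - 1440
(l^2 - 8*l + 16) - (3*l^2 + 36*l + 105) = -2*l^2 - 44*l - 89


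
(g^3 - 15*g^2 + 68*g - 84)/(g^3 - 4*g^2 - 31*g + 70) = (g - 6)/(g + 5)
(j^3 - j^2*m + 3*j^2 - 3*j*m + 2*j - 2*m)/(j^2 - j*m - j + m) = (j^2 + 3*j + 2)/(j - 1)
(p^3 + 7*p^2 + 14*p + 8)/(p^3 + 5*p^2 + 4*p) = (p + 2)/p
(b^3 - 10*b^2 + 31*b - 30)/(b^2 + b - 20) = (b^3 - 10*b^2 + 31*b - 30)/(b^2 + b - 20)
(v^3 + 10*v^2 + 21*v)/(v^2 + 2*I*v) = (v^2 + 10*v + 21)/(v + 2*I)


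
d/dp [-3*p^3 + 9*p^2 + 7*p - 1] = -9*p^2 + 18*p + 7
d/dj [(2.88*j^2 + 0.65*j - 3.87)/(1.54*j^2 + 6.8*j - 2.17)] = (18.583*j^2 - 0.579599999999997*j + 24.9055)/(2.3716*j^4 + 20.944*j^3 + 39.5564*j^2 - 29.512*j + 4.7089)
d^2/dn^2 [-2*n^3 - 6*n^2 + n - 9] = -12*n - 12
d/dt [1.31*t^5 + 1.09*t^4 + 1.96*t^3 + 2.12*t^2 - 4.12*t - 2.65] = 6.55*t^4 + 4.36*t^3 + 5.88*t^2 + 4.24*t - 4.12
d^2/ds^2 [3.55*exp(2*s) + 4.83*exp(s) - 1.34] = (14.2*exp(s) + 4.83)*exp(s)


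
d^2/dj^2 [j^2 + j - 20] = 2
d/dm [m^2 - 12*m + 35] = 2*m - 12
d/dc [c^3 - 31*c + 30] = 3*c^2 - 31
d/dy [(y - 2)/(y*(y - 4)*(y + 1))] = (-2*y^3 + 9*y^2 - 12*y - 8)/(y^2*(y^4 - 6*y^3 + y^2 + 24*y + 16))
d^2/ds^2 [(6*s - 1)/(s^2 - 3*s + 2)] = 2*((19 - 18*s)*(s^2 - 3*s + 2) + (2*s - 3)^2*(6*s - 1))/(s^2 - 3*s + 2)^3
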